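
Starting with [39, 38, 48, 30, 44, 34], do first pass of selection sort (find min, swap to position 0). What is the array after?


After one pass: [30, 38, 48, 39, 44, 34]


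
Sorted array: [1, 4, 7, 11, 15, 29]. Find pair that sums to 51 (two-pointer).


Two pointers: lo=0, hi=5
No pair sums to 51


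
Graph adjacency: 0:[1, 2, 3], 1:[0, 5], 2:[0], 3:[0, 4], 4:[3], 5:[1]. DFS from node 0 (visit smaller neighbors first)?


DFS stack-based: start with [0]
Visit order: [0, 1, 5, 2, 3, 4]


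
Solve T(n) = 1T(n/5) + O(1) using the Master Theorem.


a=1, b=5, c=0. log_5(1)=0 = c=0. Case 2: O(n^c log n) = O(log n)
Complexity: O(log n)


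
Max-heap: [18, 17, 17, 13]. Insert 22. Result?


Append 22: [18, 17, 17, 13, 22]
Bubble up: swap idx 4(22) with idx 1(17); swap idx 1(22) with idx 0(18)
Result: [22, 18, 17, 13, 17]


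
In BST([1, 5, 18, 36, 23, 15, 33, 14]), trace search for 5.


BST root = 1
Search for 5: compare at each node
Path: [1, 5]


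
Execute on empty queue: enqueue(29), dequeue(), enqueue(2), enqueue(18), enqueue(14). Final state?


enqueue(29) -> [29]
dequeue() returns 29 -> []
enqueue(2) -> [2]
enqueue(18) -> [2, 18]
enqueue(14) -> [2, 18, 14]
Final queue (front to back): [2, 18, 14]


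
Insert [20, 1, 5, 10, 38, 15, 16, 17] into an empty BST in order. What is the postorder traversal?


Root = 20; build tree by BST insertion.
Postorder traversal: [17, 16, 15, 10, 5, 1, 38, 20]


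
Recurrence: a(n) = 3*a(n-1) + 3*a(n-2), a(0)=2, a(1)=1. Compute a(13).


Build bottom-up:
...a(11)=1310985, a(12)=4970322, a(13)=3*4970322+3*1310985=18843921


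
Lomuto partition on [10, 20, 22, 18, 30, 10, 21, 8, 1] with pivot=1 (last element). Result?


Elements <= 1 go left of pivot.
Result: [1, 20, 22, 18, 30, 10, 21, 8, 10], pivot at index 0


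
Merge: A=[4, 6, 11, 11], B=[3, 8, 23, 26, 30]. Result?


Compare heads, take smaller each step.
Merged: [3, 4, 6, 8, 11, 11, 23, 26, 30]


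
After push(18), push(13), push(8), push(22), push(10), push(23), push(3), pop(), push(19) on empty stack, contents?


push(18) -> [18]
push(13) -> [18, 13]
push(8) -> [18, 13, 8]
push(22) -> [18, 13, 8, 22]
push(10) -> [18, 13, 8, 22, 10]
push(23) -> [18, 13, 8, 22, 10, 23]
push(3) -> [18, 13, 8, 22, 10, 23, 3]
pop() returns 3 -> [18, 13, 8, 22, 10, 23]
push(19) -> [18, 13, 8, 22, 10, 23, 19]
Final stack (bottom to top): [18, 13, 8, 22, 10, 23, 19]


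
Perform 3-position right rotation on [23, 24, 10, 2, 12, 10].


Right rotate by 3: [2, 12, 10, 23, 24, 10]


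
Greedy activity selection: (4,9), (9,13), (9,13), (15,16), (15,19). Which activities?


Greedy: pick earliest-ending, then skip overlaps.
Selected (3 activities): [(4, 9), (9, 13), (15, 16)]


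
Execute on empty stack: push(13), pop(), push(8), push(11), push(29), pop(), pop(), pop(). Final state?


push(13) -> [13]
pop() returns 13 -> []
push(8) -> [8]
push(11) -> [8, 11]
push(29) -> [8, 11, 29]
pop() returns 29 -> [8, 11]
pop() returns 11 -> [8]
pop() returns 8 -> []
Final stack (bottom to top): []


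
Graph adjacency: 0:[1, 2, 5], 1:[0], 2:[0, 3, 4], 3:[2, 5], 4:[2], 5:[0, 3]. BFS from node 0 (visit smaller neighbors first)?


BFS queue: start with [0]
Visit order: [0, 1, 2, 5, 3, 4]


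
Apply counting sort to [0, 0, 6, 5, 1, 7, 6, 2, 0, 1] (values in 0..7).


Count array: [3, 2, 1, 0, 0, 1, 2, 1]
Reconstruct: [0, 0, 0, 1, 1, 2, 5, 6, 6, 7]


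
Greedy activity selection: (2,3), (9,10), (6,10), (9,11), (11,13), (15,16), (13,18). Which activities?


Greedy: pick earliest-ending, then skip overlaps.
Selected (4 activities): [(2, 3), (9, 10), (11, 13), (15, 16)]


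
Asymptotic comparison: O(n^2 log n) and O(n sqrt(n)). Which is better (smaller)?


n^1.5 grows slower than n^2 log n
O(n sqrt(n)) is asymptotically smaller; O(n^2 log n) grows faster


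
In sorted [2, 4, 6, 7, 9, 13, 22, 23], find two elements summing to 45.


Two pointers: lo=0, hi=7
Found pair: (22, 23) summing to 45


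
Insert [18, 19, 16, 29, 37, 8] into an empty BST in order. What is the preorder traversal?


Root = 18; build tree by BST insertion.
Preorder traversal: [18, 16, 8, 19, 29, 37]


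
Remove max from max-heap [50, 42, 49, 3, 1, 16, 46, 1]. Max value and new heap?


Max = 50
Replace root with last, heapify down
Resulting heap: [49, 42, 46, 3, 1, 16, 1]


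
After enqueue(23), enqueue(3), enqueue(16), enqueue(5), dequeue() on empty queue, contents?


enqueue(23) -> [23]
enqueue(3) -> [23, 3]
enqueue(16) -> [23, 3, 16]
enqueue(5) -> [23, 3, 16, 5]
dequeue() returns 23 -> [3, 16, 5]
Final queue (front to back): [3, 16, 5]


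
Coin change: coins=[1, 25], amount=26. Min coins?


dp[0]=0; dp[i]=1+min(dp[i-c] for c in coins)
...dp[21]=21, dp[22]=22, dp[23]=23, dp[24]=24, dp[25]=1, dp[26]=2
Minimum coins for 26 = 2


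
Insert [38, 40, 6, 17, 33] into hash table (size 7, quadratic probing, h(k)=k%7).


Insertions: 38->slot 3; 40->slot 5; 6->slot 6; 17->slot 4; 33->slot 2
Table: [None, None, 33, 38, 17, 40, 6]


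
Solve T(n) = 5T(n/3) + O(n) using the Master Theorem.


a=5, b=3, c=1. log_3(5)=1.465 > c=1. Case 1: O(n^log_b(a)) = O(n^1.465)
Complexity: O(n^1.465)


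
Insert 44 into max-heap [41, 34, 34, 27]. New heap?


Append 44: [41, 34, 34, 27, 44]
Bubble up: swap idx 4(44) with idx 1(34); swap idx 1(44) with idx 0(41)
Result: [44, 41, 34, 27, 34]


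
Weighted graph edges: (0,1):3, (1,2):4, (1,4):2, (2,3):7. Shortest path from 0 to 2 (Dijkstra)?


Dijkstra from 0:
Distances: {0: 0, 1: 3, 2: 7, 3: 14, 4: 5}
Shortest distance to 2 = 7, path = [0, 1, 2]


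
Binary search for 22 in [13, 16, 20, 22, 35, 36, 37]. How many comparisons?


Search for 22:
[0,6] mid=3 arr[3]=22
Total: 1 comparisons


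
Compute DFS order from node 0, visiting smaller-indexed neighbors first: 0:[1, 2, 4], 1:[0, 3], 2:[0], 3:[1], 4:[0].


DFS stack-based: start with [0]
Visit order: [0, 1, 3, 2, 4]


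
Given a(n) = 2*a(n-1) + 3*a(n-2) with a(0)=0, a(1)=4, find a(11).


Build bottom-up:
...a(9)=19684, a(10)=59048, a(11)=2*59048+3*19684=177148


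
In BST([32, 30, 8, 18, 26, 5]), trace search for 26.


BST root = 32
Search for 26: compare at each node
Path: [32, 30, 8, 18, 26]


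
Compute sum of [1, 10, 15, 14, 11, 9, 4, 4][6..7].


Prefix sums: [0, 1, 11, 26, 40, 51, 60, 64, 68]
Sum[6..7] = prefix[8] - prefix[6] = 68 - 60 = 8


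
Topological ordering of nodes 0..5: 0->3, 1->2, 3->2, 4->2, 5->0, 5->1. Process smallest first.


Kahn's algorithm, process smallest node first
Order: [4, 5, 0, 1, 3, 2]


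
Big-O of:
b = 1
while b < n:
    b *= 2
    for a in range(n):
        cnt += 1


Per nesting level: O(log n) * O(n) = O(n log n)
Complexity: O(n log n)


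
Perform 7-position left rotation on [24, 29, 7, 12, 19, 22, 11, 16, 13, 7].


Left rotate by 7: [16, 13, 7, 24, 29, 7, 12, 19, 22, 11]


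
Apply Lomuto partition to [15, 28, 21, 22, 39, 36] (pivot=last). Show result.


Elements <= 36 go left of pivot.
Result: [15, 28, 21, 22, 36, 39], pivot at index 4


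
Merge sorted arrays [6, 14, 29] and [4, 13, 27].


Compare heads, take smaller each step.
Merged: [4, 6, 13, 14, 27, 29]


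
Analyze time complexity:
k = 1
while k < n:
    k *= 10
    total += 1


Per nesting level: O(log n) = O(log n)
Complexity: O(log n)


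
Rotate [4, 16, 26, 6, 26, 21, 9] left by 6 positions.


Left rotate by 6: [9, 4, 16, 26, 6, 26, 21]


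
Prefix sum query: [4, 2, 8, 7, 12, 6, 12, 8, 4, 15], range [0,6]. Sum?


Prefix sums: [0, 4, 6, 14, 21, 33, 39, 51, 59, 63, 78]
Sum[0..6] = prefix[7] - prefix[0] = 51 - 0 = 51


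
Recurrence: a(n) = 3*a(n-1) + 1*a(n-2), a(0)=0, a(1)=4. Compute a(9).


Build bottom-up:
...a(7)=4756, a(8)=15708, a(9)=3*15708+1*4756=51880


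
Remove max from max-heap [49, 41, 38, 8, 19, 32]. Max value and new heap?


Max = 49
Replace root with last, heapify down
Resulting heap: [41, 32, 38, 8, 19]


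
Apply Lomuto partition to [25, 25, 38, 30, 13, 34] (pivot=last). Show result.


Elements <= 34 go left of pivot.
Result: [25, 25, 30, 13, 34, 38], pivot at index 4


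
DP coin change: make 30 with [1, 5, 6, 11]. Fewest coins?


dp[0]=0; dp[i]=1+min(dp[i-c] for c in coins)
...dp[25]=5, dp[26]=4, dp[27]=3, dp[28]=3, dp[29]=4, dp[30]=5
Minimum coins for 30 = 5


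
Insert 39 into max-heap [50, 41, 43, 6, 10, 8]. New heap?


Append 39: [50, 41, 43, 6, 10, 8, 39]
Bubble up: no swaps needed
Result: [50, 41, 43, 6, 10, 8, 39]


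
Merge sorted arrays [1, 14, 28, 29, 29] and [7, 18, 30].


Compare heads, take smaller each step.
Merged: [1, 7, 14, 18, 28, 29, 29, 30]


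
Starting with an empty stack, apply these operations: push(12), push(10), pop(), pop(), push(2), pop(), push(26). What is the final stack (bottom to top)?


push(12) -> [12]
push(10) -> [12, 10]
pop() returns 10 -> [12]
pop() returns 12 -> []
push(2) -> [2]
pop() returns 2 -> []
push(26) -> [26]
Final stack (bottom to top): [26]


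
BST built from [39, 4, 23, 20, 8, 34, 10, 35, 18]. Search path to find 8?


BST root = 39
Search for 8: compare at each node
Path: [39, 4, 23, 20, 8]


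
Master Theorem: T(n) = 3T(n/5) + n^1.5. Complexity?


a=3, b=5, c=1.5. log_5(3)=0.683 < c=1.5. Case 3: O(n^c) = O(n^1.500)
Complexity: O(n^1.500)


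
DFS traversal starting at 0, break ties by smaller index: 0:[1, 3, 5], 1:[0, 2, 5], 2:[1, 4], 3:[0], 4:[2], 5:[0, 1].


DFS stack-based: start with [0]
Visit order: [0, 1, 2, 4, 5, 3]


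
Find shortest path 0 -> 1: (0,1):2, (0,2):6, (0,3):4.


Dijkstra from 0:
Distances: {0: 0, 1: 2, 2: 6, 3: 4}
Shortest distance to 1 = 2, path = [0, 1]


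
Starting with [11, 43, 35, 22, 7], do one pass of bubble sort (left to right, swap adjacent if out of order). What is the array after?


After one pass: [11, 35, 22, 7, 43]


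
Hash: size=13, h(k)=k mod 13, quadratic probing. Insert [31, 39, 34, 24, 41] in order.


Insertions: 31->slot 5; 39->slot 0; 34->slot 8; 24->slot 11; 41->slot 2
Table: [39, None, 41, None, None, 31, None, None, 34, None, None, 24, None]


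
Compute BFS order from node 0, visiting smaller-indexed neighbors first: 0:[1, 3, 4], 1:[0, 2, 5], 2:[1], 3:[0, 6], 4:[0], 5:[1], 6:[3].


BFS queue: start with [0]
Visit order: [0, 1, 3, 4, 2, 5, 6]


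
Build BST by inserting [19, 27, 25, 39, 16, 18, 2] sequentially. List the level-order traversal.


Root = 19; build tree by BST insertion.
Level-Order traversal: [19, 16, 27, 2, 18, 25, 39]


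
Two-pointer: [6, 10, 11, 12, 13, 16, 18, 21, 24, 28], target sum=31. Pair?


Two pointers: lo=0, hi=9
Found pair: (10, 21) summing to 31


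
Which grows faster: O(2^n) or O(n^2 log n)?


n^2 log n grows slower than exponential
O(n^2 log n) is asymptotically smaller; O(2^n) grows faster


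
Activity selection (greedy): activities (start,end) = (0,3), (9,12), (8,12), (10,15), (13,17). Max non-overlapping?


Greedy: pick earliest-ending, then skip overlaps.
Selected (3 activities): [(0, 3), (9, 12), (13, 17)]


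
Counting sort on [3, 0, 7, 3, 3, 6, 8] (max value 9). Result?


Count array: [1, 0, 0, 3, 0, 0, 1, 1, 1, 0]
Reconstruct: [0, 3, 3, 3, 6, 7, 8]


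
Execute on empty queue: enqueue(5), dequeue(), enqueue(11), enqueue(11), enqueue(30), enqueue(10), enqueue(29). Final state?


enqueue(5) -> [5]
dequeue() returns 5 -> []
enqueue(11) -> [11]
enqueue(11) -> [11, 11]
enqueue(30) -> [11, 11, 30]
enqueue(10) -> [11, 11, 30, 10]
enqueue(29) -> [11, 11, 30, 10, 29]
Final queue (front to back): [11, 11, 30, 10, 29]


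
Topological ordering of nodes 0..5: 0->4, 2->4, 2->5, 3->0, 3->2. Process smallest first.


Kahn's algorithm, process smallest node first
Order: [1, 3, 0, 2, 4, 5]


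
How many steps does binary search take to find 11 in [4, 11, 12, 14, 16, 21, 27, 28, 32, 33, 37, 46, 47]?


Search for 11:
[0,12] mid=6 arr[6]=27
[0,5] mid=2 arr[2]=12
[0,1] mid=0 arr[0]=4
[1,1] mid=1 arr[1]=11
Total: 4 comparisons


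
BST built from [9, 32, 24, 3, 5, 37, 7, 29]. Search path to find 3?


BST root = 9
Search for 3: compare at each node
Path: [9, 3]


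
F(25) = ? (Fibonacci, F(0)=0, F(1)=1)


F(n)=F(n-1)+F(n-2)
...F(23)=28657, F(24)=46368, F(25)=75025


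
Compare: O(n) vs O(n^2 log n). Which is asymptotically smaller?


linear grows slower than n^2 log n
O(n) is asymptotically smaller; O(n^2 log n) grows faster


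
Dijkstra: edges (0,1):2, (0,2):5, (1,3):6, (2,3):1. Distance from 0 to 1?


Dijkstra from 0:
Distances: {0: 0, 1: 2, 2: 5, 3: 6}
Shortest distance to 1 = 2, path = [0, 1]


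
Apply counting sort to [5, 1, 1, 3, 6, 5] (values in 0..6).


Count array: [0, 2, 0, 1, 0, 2, 1]
Reconstruct: [1, 1, 3, 5, 5, 6]


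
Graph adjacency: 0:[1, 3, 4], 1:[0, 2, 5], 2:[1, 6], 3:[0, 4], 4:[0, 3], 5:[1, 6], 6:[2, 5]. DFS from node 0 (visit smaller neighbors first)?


DFS stack-based: start with [0]
Visit order: [0, 1, 2, 6, 5, 3, 4]


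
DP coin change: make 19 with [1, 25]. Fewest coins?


dp[0]=0; dp[i]=1+min(dp[i-c] for c in coins)
...dp[14]=14, dp[15]=15, dp[16]=16, dp[17]=17, dp[18]=18, dp[19]=19
Minimum coins for 19 = 19


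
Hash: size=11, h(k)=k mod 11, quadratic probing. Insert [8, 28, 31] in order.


Insertions: 8->slot 8; 28->slot 6; 31->slot 9
Table: [None, None, None, None, None, None, 28, None, 8, 31, None]


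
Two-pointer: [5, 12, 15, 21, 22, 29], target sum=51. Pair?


Two pointers: lo=0, hi=5
Found pair: (22, 29) summing to 51


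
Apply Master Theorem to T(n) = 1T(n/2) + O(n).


a=1, b=2, c=1. log_2(1)=0 < c=1. Case 3: O(n^c) = O(n)
Complexity: O(n)


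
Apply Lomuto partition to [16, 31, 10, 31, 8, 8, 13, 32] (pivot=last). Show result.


Elements <= 32 go left of pivot.
Result: [16, 31, 10, 31, 8, 8, 13, 32], pivot at index 7


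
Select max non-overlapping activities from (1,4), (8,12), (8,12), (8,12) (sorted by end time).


Greedy: pick earliest-ending, then skip overlaps.
Selected (2 activities): [(1, 4), (8, 12)]


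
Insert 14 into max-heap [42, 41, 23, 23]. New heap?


Append 14: [42, 41, 23, 23, 14]
Bubble up: no swaps needed
Result: [42, 41, 23, 23, 14]


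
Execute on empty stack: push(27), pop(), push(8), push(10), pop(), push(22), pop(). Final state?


push(27) -> [27]
pop() returns 27 -> []
push(8) -> [8]
push(10) -> [8, 10]
pop() returns 10 -> [8]
push(22) -> [8, 22]
pop() returns 22 -> [8]
Final stack (bottom to top): [8]


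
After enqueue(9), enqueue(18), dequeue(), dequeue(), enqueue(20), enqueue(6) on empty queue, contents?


enqueue(9) -> [9]
enqueue(18) -> [9, 18]
dequeue() returns 9 -> [18]
dequeue() returns 18 -> []
enqueue(20) -> [20]
enqueue(6) -> [20, 6]
Final queue (front to back): [20, 6]


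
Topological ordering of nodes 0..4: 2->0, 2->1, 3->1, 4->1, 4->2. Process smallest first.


Kahn's algorithm, process smallest node first
Order: [3, 4, 2, 0, 1]


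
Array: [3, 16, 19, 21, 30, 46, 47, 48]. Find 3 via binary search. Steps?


Search for 3:
[0,7] mid=3 arr[3]=21
[0,2] mid=1 arr[1]=16
[0,0] mid=0 arr[0]=3
Total: 3 comparisons


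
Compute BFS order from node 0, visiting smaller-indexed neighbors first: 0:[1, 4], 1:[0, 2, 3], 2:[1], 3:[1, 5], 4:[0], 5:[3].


BFS queue: start with [0]
Visit order: [0, 1, 4, 2, 3, 5]


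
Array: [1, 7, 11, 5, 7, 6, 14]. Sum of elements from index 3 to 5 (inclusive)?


Prefix sums: [0, 1, 8, 19, 24, 31, 37, 51]
Sum[3..5] = prefix[6] - prefix[3] = 37 - 19 = 18


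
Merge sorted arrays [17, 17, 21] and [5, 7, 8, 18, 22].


Compare heads, take smaller each step.
Merged: [5, 7, 8, 17, 17, 18, 21, 22]


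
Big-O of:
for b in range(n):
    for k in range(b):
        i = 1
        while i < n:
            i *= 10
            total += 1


Per nesting level: O(n) * O(n) [triangular over b] * O(log n) = O(n^2 log n)
Complexity: O(n^2 log n)


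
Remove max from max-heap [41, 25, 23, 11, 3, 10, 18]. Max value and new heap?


Max = 41
Replace root with last, heapify down
Resulting heap: [25, 18, 23, 11, 3, 10]


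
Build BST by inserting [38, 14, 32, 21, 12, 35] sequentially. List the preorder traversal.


Root = 38; build tree by BST insertion.
Preorder traversal: [38, 14, 12, 32, 21, 35]


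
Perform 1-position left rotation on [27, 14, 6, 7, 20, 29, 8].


Left rotate by 1: [14, 6, 7, 20, 29, 8, 27]


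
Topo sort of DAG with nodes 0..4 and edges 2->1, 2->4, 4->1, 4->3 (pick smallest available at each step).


Kahn's algorithm, process smallest node first
Order: [0, 2, 4, 1, 3]


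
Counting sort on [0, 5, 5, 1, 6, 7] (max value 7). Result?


Count array: [1, 1, 0, 0, 0, 2, 1, 1]
Reconstruct: [0, 1, 5, 5, 6, 7]


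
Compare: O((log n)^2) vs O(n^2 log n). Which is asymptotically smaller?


polylogarithmic grows slower than n^2 log n
O((log n)^2) is asymptotically smaller; O(n^2 log n) grows faster


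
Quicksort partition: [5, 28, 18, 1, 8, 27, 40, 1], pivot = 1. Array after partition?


Elements <= 1 go left of pivot.
Result: [1, 1, 18, 5, 8, 27, 40, 28], pivot at index 1


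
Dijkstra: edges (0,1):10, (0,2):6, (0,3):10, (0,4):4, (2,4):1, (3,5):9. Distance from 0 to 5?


Dijkstra from 0:
Distances: {0: 0, 1: 10, 2: 5, 3: 10, 4: 4, 5: 19}
Shortest distance to 5 = 19, path = [0, 3, 5]


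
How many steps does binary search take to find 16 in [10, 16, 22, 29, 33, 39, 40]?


Search for 16:
[0,6] mid=3 arr[3]=29
[0,2] mid=1 arr[1]=16
Total: 2 comparisons


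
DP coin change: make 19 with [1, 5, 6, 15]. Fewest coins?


dp[0]=0; dp[i]=1+min(dp[i-c] for c in coins)
...dp[14]=4, dp[15]=1, dp[16]=2, dp[17]=3, dp[18]=3, dp[19]=4
Minimum coins for 19 = 4


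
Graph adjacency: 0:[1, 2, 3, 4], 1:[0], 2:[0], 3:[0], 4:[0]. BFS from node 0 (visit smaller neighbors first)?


BFS queue: start with [0]
Visit order: [0, 1, 2, 3, 4]


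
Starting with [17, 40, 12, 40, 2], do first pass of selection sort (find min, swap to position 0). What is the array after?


After one pass: [2, 40, 12, 40, 17]


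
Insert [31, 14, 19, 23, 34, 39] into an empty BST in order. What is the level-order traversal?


Root = 31; build tree by BST insertion.
Level-Order traversal: [31, 14, 34, 19, 39, 23]


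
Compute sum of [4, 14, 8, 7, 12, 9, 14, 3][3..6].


Prefix sums: [0, 4, 18, 26, 33, 45, 54, 68, 71]
Sum[3..6] = prefix[7] - prefix[3] = 68 - 26 = 42


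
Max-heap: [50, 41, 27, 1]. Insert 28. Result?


Append 28: [50, 41, 27, 1, 28]
Bubble up: no swaps needed
Result: [50, 41, 27, 1, 28]


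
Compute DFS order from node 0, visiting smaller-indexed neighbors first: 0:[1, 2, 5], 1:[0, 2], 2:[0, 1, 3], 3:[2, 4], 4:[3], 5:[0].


DFS stack-based: start with [0]
Visit order: [0, 1, 2, 3, 4, 5]


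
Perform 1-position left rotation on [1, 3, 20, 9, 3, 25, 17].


Left rotate by 1: [3, 20, 9, 3, 25, 17, 1]


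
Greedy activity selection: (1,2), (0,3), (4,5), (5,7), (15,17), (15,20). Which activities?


Greedy: pick earliest-ending, then skip overlaps.
Selected (4 activities): [(1, 2), (4, 5), (5, 7), (15, 17)]


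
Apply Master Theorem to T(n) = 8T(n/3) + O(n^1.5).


a=8, b=3, c=1.5. log_3(8)=1.893 > c=1.5. Case 1: O(n^log_b(a)) = O(n^1.893)
Complexity: O(n^1.893)


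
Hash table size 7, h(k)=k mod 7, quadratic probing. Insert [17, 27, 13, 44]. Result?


Insertions: 17->slot 3; 27->slot 6; 13->slot 0; 44->slot 2
Table: [13, None, 44, 17, None, None, 27]


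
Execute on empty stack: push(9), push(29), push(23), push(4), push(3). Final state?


push(9) -> [9]
push(29) -> [9, 29]
push(23) -> [9, 29, 23]
push(4) -> [9, 29, 23, 4]
push(3) -> [9, 29, 23, 4, 3]
Final stack (bottom to top): [9, 29, 23, 4, 3]


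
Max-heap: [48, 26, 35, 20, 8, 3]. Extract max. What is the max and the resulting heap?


Max = 48
Replace root with last, heapify down
Resulting heap: [35, 26, 3, 20, 8]


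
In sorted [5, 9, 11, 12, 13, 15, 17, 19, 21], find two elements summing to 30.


Two pointers: lo=0, hi=8
Found pair: (9, 21) summing to 30


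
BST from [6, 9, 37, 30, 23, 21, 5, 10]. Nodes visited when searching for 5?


BST root = 6
Search for 5: compare at each node
Path: [6, 5]


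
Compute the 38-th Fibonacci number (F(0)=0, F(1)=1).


F(n)=F(n-1)+F(n-2)
...F(36)=14930352, F(37)=24157817, F(38)=39088169


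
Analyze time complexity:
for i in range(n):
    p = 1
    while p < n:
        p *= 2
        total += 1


Per nesting level: O(n) * O(log n) = O(n log n)
Complexity: O(n log n)


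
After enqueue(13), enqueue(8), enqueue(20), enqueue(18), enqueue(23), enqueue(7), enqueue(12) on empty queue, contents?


enqueue(13) -> [13]
enqueue(8) -> [13, 8]
enqueue(20) -> [13, 8, 20]
enqueue(18) -> [13, 8, 20, 18]
enqueue(23) -> [13, 8, 20, 18, 23]
enqueue(7) -> [13, 8, 20, 18, 23, 7]
enqueue(12) -> [13, 8, 20, 18, 23, 7, 12]
Final queue (front to back): [13, 8, 20, 18, 23, 7, 12]


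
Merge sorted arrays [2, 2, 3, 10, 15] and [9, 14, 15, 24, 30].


Compare heads, take smaller each step.
Merged: [2, 2, 3, 9, 10, 14, 15, 15, 24, 30]


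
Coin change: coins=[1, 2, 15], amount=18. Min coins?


dp[0]=0; dp[i]=1+min(dp[i-c] for c in coins)
...dp[13]=7, dp[14]=7, dp[15]=1, dp[16]=2, dp[17]=2, dp[18]=3
Minimum coins for 18 = 3


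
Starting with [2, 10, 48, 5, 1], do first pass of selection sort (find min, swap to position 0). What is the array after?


After one pass: [1, 10, 48, 5, 2]


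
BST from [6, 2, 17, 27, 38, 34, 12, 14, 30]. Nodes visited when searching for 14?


BST root = 6
Search for 14: compare at each node
Path: [6, 17, 12, 14]


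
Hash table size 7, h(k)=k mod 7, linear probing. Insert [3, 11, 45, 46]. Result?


Insertions: 3->slot 3; 11->slot 4; 45->slot 5; 46->slot 6
Table: [None, None, None, 3, 11, 45, 46]


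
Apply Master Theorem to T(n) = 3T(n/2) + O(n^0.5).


a=3, b=2, c=0.5. log_2(3)=1.585 > c=0.5. Case 1: O(n^log_b(a)) = O(n^1.585)
Complexity: O(n^1.585)


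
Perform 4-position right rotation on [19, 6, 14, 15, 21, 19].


Right rotate by 4: [14, 15, 21, 19, 19, 6]


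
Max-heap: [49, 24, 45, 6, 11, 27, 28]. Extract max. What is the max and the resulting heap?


Max = 49
Replace root with last, heapify down
Resulting heap: [45, 24, 28, 6, 11, 27]


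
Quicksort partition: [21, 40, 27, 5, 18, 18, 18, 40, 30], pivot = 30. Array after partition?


Elements <= 30 go left of pivot.
Result: [21, 27, 5, 18, 18, 18, 30, 40, 40], pivot at index 6


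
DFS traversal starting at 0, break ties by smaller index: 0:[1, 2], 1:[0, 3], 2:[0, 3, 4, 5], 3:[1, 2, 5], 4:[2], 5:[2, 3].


DFS stack-based: start with [0]
Visit order: [0, 1, 3, 2, 4, 5]


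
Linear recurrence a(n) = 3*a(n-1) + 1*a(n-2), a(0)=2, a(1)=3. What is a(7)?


Build bottom-up:
...a(5)=393, a(6)=1298, a(7)=3*1298+1*393=4287


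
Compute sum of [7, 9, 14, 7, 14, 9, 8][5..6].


Prefix sums: [0, 7, 16, 30, 37, 51, 60, 68]
Sum[5..6] = prefix[7] - prefix[5] = 68 - 51 = 17


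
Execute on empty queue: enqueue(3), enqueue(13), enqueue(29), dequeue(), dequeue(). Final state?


enqueue(3) -> [3]
enqueue(13) -> [3, 13]
enqueue(29) -> [3, 13, 29]
dequeue() returns 3 -> [13, 29]
dequeue() returns 13 -> [29]
Final queue (front to back): [29]


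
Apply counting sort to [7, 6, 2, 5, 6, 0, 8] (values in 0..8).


Count array: [1, 0, 1, 0, 0, 1, 2, 1, 1]
Reconstruct: [0, 2, 5, 6, 6, 7, 8]


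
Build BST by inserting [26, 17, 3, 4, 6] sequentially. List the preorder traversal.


Root = 26; build tree by BST insertion.
Preorder traversal: [26, 17, 3, 4, 6]


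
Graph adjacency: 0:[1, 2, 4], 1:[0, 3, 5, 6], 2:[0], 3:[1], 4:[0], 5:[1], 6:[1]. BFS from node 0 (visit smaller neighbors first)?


BFS queue: start with [0]
Visit order: [0, 1, 2, 4, 3, 5, 6]


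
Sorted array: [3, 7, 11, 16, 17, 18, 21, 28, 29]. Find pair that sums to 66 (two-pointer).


Two pointers: lo=0, hi=8
No pair sums to 66


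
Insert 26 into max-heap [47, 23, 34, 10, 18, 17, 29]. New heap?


Append 26: [47, 23, 34, 10, 18, 17, 29, 26]
Bubble up: swap idx 7(26) with idx 3(10); swap idx 3(26) with idx 1(23)
Result: [47, 26, 34, 23, 18, 17, 29, 10]


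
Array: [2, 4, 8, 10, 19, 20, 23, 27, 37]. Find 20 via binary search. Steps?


Search for 20:
[0,8] mid=4 arr[4]=19
[5,8] mid=6 arr[6]=23
[5,5] mid=5 arr[5]=20
Total: 3 comparisons


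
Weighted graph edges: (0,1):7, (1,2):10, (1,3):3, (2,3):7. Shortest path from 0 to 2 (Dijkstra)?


Dijkstra from 0:
Distances: {0: 0, 1: 7, 2: 17, 3: 10}
Shortest distance to 2 = 17, path = [0, 1, 2]


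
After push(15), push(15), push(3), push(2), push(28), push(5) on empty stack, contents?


push(15) -> [15]
push(15) -> [15, 15]
push(3) -> [15, 15, 3]
push(2) -> [15, 15, 3, 2]
push(28) -> [15, 15, 3, 2, 28]
push(5) -> [15, 15, 3, 2, 28, 5]
Final stack (bottom to top): [15, 15, 3, 2, 28, 5]


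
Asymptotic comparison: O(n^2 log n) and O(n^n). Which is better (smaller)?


n^2 log n grows slower than n^n
O(n^2 log n) is asymptotically smaller; O(n^n) grows faster


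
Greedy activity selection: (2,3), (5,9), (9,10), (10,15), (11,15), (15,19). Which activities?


Greedy: pick earliest-ending, then skip overlaps.
Selected (5 activities): [(2, 3), (5, 9), (9, 10), (10, 15), (15, 19)]


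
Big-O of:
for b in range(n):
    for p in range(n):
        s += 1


Per nesting level: O(n) * O(n) = O(n^2)
Complexity: O(n^2)


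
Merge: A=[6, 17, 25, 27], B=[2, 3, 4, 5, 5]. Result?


Compare heads, take smaller each step.
Merged: [2, 3, 4, 5, 5, 6, 17, 25, 27]


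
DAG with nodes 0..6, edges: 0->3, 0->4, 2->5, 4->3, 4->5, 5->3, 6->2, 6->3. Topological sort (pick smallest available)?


Kahn's algorithm, process smallest node first
Order: [0, 1, 4, 6, 2, 5, 3]


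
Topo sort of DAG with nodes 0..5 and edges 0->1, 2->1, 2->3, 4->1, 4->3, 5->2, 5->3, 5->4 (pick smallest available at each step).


Kahn's algorithm, process smallest node first
Order: [0, 5, 2, 4, 1, 3]


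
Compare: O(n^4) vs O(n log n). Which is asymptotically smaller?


linearithmic grows slower than quartic
O(n log n) is asymptotically smaller; O(n^4) grows faster


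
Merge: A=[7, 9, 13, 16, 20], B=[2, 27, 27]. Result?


Compare heads, take smaller each step.
Merged: [2, 7, 9, 13, 16, 20, 27, 27]


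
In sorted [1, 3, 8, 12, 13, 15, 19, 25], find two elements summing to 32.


Two pointers: lo=0, hi=7
Found pair: (13, 19) summing to 32


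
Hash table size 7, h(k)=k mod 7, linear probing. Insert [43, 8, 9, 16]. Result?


Insertions: 43->slot 1; 8->slot 2; 9->slot 3; 16->slot 4
Table: [None, 43, 8, 9, 16, None, None]


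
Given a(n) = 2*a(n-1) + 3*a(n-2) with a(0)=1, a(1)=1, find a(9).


Build bottom-up:
...a(7)=1093, a(8)=3281, a(9)=2*3281+3*1093=9841


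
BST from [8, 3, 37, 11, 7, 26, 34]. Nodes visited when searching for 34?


BST root = 8
Search for 34: compare at each node
Path: [8, 37, 11, 26, 34]


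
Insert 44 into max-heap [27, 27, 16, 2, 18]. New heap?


Append 44: [27, 27, 16, 2, 18, 44]
Bubble up: swap idx 5(44) with idx 2(16); swap idx 2(44) with idx 0(27)
Result: [44, 27, 27, 2, 18, 16]


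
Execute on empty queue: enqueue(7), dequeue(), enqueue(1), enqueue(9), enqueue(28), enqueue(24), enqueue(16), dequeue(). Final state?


enqueue(7) -> [7]
dequeue() returns 7 -> []
enqueue(1) -> [1]
enqueue(9) -> [1, 9]
enqueue(28) -> [1, 9, 28]
enqueue(24) -> [1, 9, 28, 24]
enqueue(16) -> [1, 9, 28, 24, 16]
dequeue() returns 1 -> [9, 28, 24, 16]
Final queue (front to back): [9, 28, 24, 16]


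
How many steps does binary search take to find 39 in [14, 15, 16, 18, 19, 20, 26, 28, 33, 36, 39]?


Search for 39:
[0,10] mid=5 arr[5]=20
[6,10] mid=8 arr[8]=33
[9,10] mid=9 arr[9]=36
[10,10] mid=10 arr[10]=39
Total: 4 comparisons


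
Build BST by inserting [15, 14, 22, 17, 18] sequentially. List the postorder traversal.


Root = 15; build tree by BST insertion.
Postorder traversal: [14, 18, 17, 22, 15]


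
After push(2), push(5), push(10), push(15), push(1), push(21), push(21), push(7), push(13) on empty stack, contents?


push(2) -> [2]
push(5) -> [2, 5]
push(10) -> [2, 5, 10]
push(15) -> [2, 5, 10, 15]
push(1) -> [2, 5, 10, 15, 1]
push(21) -> [2, 5, 10, 15, 1, 21]
push(21) -> [2, 5, 10, 15, 1, 21, 21]
push(7) -> [2, 5, 10, 15, 1, 21, 21, 7]
push(13) -> [2, 5, 10, 15, 1, 21, 21, 7, 13]
Final stack (bottom to top): [2, 5, 10, 15, 1, 21, 21, 7, 13]


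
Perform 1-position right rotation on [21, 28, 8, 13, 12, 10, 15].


Right rotate by 1: [15, 21, 28, 8, 13, 12, 10]


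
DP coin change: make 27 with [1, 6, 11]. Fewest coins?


dp[0]=0; dp[i]=1+min(dp[i-c] for c in coins)
...dp[22]=2, dp[23]=3, dp[24]=4, dp[25]=5, dp[26]=6, dp[27]=7
Minimum coins for 27 = 7


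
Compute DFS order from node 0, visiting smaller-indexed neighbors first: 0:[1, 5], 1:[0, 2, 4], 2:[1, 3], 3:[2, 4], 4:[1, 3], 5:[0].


DFS stack-based: start with [0]
Visit order: [0, 1, 2, 3, 4, 5]


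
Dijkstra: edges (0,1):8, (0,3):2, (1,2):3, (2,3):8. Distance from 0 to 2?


Dijkstra from 0:
Distances: {0: 0, 1: 8, 2: 10, 3: 2}
Shortest distance to 2 = 10, path = [0, 3, 2]


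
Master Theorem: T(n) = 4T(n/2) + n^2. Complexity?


a=4, b=2, c=2. log_2(4)=2 = c=2. Case 2: O(n^c log n) = O(n^2 log n)
Complexity: O(n^2 log n)


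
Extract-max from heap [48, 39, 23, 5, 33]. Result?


Max = 48
Replace root with last, heapify down
Resulting heap: [39, 33, 23, 5]


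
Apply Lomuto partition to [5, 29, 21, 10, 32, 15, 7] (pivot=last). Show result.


Elements <= 7 go left of pivot.
Result: [5, 7, 21, 10, 32, 15, 29], pivot at index 1


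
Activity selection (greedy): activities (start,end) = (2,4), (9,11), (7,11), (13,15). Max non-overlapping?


Greedy: pick earliest-ending, then skip overlaps.
Selected (3 activities): [(2, 4), (9, 11), (13, 15)]


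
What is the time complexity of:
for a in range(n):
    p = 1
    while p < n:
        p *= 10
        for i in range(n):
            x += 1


Per nesting level: O(n) * O(log n) * O(n) = O(n^2 log n)
Complexity: O(n^2 log n)


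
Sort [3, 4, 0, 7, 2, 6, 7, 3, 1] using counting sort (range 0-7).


Count array: [1, 1, 1, 2, 1, 0, 1, 2]
Reconstruct: [0, 1, 2, 3, 3, 4, 6, 7, 7]


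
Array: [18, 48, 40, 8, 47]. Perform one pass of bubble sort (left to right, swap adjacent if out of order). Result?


After one pass: [18, 40, 8, 47, 48]


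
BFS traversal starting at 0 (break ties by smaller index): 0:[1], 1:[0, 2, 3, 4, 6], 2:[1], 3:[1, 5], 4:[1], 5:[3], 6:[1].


BFS queue: start with [0]
Visit order: [0, 1, 2, 3, 4, 6, 5]


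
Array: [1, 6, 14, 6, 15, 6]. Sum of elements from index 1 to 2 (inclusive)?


Prefix sums: [0, 1, 7, 21, 27, 42, 48]
Sum[1..2] = prefix[3] - prefix[1] = 21 - 1 = 20


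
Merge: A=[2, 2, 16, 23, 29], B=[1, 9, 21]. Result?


Compare heads, take smaller each step.
Merged: [1, 2, 2, 9, 16, 21, 23, 29]


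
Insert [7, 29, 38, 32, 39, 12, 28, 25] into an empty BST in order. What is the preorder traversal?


Root = 7; build tree by BST insertion.
Preorder traversal: [7, 29, 12, 28, 25, 38, 32, 39]


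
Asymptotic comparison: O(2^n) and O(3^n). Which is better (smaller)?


exponential grows slower than exponential (base 3)
O(2^n) is asymptotically smaller; O(3^n) grows faster


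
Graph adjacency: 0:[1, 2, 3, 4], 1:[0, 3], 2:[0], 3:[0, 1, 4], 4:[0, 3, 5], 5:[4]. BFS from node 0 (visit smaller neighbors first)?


BFS queue: start with [0]
Visit order: [0, 1, 2, 3, 4, 5]


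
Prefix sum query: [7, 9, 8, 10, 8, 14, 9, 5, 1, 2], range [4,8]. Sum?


Prefix sums: [0, 7, 16, 24, 34, 42, 56, 65, 70, 71, 73]
Sum[4..8] = prefix[9] - prefix[4] = 71 - 34 = 37


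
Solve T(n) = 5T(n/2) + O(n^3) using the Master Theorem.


a=5, b=2, c=3. log_2(5)=2.322 < c=3. Case 3: O(n^c) = O(n^3)
Complexity: O(n^3)


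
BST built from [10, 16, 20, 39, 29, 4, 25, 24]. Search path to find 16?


BST root = 10
Search for 16: compare at each node
Path: [10, 16]


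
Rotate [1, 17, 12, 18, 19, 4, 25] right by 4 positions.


Right rotate by 4: [18, 19, 4, 25, 1, 17, 12]


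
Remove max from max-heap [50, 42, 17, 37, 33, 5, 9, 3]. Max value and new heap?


Max = 50
Replace root with last, heapify down
Resulting heap: [42, 37, 17, 3, 33, 5, 9]


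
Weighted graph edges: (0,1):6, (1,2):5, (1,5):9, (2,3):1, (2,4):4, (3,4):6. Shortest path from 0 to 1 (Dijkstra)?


Dijkstra from 0:
Distances: {0: 0, 1: 6, 2: 11, 3: 12, 4: 15, 5: 15}
Shortest distance to 1 = 6, path = [0, 1]


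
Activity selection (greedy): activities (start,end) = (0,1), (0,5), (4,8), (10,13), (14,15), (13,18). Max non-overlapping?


Greedy: pick earliest-ending, then skip overlaps.
Selected (4 activities): [(0, 1), (4, 8), (10, 13), (14, 15)]


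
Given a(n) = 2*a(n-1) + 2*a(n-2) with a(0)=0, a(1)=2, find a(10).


Build bottom-up:
...a(8)=1792, a(9)=4896, a(10)=2*4896+2*1792=13376


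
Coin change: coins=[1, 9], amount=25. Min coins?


dp[0]=0; dp[i]=1+min(dp[i-c] for c in coins)
...dp[20]=4, dp[21]=5, dp[22]=6, dp[23]=7, dp[24]=8, dp[25]=9
Minimum coins for 25 = 9


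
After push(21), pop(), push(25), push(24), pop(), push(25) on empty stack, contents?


push(21) -> [21]
pop() returns 21 -> []
push(25) -> [25]
push(24) -> [25, 24]
pop() returns 24 -> [25]
push(25) -> [25, 25]
Final stack (bottom to top): [25, 25]


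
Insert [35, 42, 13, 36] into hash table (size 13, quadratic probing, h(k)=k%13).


Insertions: 35->slot 9; 42->slot 3; 13->slot 0; 36->slot 10
Table: [13, None, None, 42, None, None, None, None, None, 35, 36, None, None]


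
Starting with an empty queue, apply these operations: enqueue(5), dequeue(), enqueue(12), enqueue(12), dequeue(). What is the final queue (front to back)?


enqueue(5) -> [5]
dequeue() returns 5 -> []
enqueue(12) -> [12]
enqueue(12) -> [12, 12]
dequeue() returns 12 -> [12]
Final queue (front to back): [12]


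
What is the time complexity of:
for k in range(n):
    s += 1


Per nesting level: O(n) = O(n)
Complexity: O(n)


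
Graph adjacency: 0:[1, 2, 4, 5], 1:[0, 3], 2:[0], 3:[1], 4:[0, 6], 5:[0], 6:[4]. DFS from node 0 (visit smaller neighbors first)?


DFS stack-based: start with [0]
Visit order: [0, 1, 3, 2, 4, 6, 5]


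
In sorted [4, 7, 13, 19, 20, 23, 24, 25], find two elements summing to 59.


Two pointers: lo=0, hi=7
No pair sums to 59


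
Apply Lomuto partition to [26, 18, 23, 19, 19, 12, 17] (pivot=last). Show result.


Elements <= 17 go left of pivot.
Result: [12, 17, 23, 19, 19, 26, 18], pivot at index 1


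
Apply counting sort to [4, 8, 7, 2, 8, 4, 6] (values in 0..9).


Count array: [0, 0, 1, 0, 2, 0, 1, 1, 2, 0]
Reconstruct: [2, 4, 4, 6, 7, 8, 8]


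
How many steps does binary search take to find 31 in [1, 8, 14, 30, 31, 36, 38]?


Search for 31:
[0,6] mid=3 arr[3]=30
[4,6] mid=5 arr[5]=36
[4,4] mid=4 arr[4]=31
Total: 3 comparisons


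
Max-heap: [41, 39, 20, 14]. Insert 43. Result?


Append 43: [41, 39, 20, 14, 43]
Bubble up: swap idx 4(43) with idx 1(39); swap idx 1(43) with idx 0(41)
Result: [43, 41, 20, 14, 39]


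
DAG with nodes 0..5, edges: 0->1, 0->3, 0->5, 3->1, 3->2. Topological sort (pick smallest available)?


Kahn's algorithm, process smallest node first
Order: [0, 3, 1, 2, 4, 5]


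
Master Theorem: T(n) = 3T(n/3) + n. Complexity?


a=3, b=3, c=1. log_3(3)=1 = c=1. Case 2: O(n^c log n) = O(n log n)
Complexity: O(n log n)


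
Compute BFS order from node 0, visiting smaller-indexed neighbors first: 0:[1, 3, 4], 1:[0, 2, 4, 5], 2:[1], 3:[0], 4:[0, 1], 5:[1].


BFS queue: start with [0]
Visit order: [0, 1, 3, 4, 2, 5]


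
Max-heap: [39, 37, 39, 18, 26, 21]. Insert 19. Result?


Append 19: [39, 37, 39, 18, 26, 21, 19]
Bubble up: no swaps needed
Result: [39, 37, 39, 18, 26, 21, 19]


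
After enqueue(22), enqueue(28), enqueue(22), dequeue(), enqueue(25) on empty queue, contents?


enqueue(22) -> [22]
enqueue(28) -> [22, 28]
enqueue(22) -> [22, 28, 22]
dequeue() returns 22 -> [28, 22]
enqueue(25) -> [28, 22, 25]
Final queue (front to back): [28, 22, 25]


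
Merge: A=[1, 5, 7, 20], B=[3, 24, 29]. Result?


Compare heads, take smaller each step.
Merged: [1, 3, 5, 7, 20, 24, 29]


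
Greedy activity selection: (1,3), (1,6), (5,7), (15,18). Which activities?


Greedy: pick earliest-ending, then skip overlaps.
Selected (3 activities): [(1, 3), (5, 7), (15, 18)]


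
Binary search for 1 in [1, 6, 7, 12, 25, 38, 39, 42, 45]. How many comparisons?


Search for 1:
[0,8] mid=4 arr[4]=25
[0,3] mid=1 arr[1]=6
[0,0] mid=0 arr[0]=1
Total: 3 comparisons


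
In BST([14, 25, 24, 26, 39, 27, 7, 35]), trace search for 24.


BST root = 14
Search for 24: compare at each node
Path: [14, 25, 24]


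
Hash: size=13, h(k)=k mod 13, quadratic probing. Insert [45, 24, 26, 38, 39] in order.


Insertions: 45->slot 6; 24->slot 11; 26->slot 0; 38->slot 12; 39->slot 1
Table: [26, 39, None, None, None, None, 45, None, None, None, None, 24, 38]


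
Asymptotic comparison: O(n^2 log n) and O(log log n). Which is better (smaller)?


double-logarithmic grows slower than n^2 log n
O(log log n) is asymptotically smaller; O(n^2 log n) grows faster


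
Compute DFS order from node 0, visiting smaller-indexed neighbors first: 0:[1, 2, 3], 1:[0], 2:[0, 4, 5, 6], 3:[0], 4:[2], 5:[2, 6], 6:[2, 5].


DFS stack-based: start with [0]
Visit order: [0, 1, 2, 4, 5, 6, 3]


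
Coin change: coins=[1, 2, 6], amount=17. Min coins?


dp[0]=0; dp[i]=1+min(dp[i-c] for c in coins)
...dp[12]=2, dp[13]=3, dp[14]=3, dp[15]=4, dp[16]=4, dp[17]=5
Minimum coins for 17 = 5


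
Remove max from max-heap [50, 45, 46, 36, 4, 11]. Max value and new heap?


Max = 50
Replace root with last, heapify down
Resulting heap: [46, 45, 11, 36, 4]


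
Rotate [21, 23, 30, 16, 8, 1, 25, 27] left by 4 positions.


Left rotate by 4: [8, 1, 25, 27, 21, 23, 30, 16]


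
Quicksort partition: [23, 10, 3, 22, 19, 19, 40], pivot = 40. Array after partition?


Elements <= 40 go left of pivot.
Result: [23, 10, 3, 22, 19, 19, 40], pivot at index 6


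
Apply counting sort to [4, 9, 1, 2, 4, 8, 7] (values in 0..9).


Count array: [0, 1, 1, 0, 2, 0, 0, 1, 1, 1]
Reconstruct: [1, 2, 4, 4, 7, 8, 9]


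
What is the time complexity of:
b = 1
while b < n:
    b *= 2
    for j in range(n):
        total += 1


Per nesting level: O(log n) * O(n) = O(n log n)
Complexity: O(n log n)


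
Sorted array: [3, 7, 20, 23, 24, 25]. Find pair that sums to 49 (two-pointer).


Two pointers: lo=0, hi=5
Found pair: (24, 25) summing to 49


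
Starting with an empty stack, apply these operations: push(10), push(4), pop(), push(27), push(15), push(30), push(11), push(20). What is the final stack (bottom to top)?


push(10) -> [10]
push(4) -> [10, 4]
pop() returns 4 -> [10]
push(27) -> [10, 27]
push(15) -> [10, 27, 15]
push(30) -> [10, 27, 15, 30]
push(11) -> [10, 27, 15, 30, 11]
push(20) -> [10, 27, 15, 30, 11, 20]
Final stack (bottom to top): [10, 27, 15, 30, 11, 20]


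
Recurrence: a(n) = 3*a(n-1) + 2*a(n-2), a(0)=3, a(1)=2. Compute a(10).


Build bottom-up:
...a(8)=23136, a(9)=82400, a(10)=3*82400+2*23136=293472


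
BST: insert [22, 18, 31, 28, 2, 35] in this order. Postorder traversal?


Root = 22; build tree by BST insertion.
Postorder traversal: [2, 18, 28, 35, 31, 22]


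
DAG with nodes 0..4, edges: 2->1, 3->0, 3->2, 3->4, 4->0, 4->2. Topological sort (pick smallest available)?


Kahn's algorithm, process smallest node first
Order: [3, 4, 0, 2, 1]
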